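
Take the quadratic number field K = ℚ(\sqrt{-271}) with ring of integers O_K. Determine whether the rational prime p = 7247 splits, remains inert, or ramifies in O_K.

inert

d = -271 ≡ 1 (mod 4), so O_K = ℤ[(1+√-271)/2] and disc(K) = d = -271.
7247 ∤ -271, so 7247 is unramified.
Compute (-271/7247) via Euler: 6976^((7247-1)/2) mod 7247 = 7246, so (-271/7247) = -1.
(-271/7247) = -1, so 7247 is inert.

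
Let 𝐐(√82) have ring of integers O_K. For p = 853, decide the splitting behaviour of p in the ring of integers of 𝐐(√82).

inert

82 mod 4 = 2, hence disc K = 4·82 = 328 and O_K = ℤ[√82].
disc(K) = 328 is not divisible by 853; 853 is unramified.
Legendre symbol by Euler's criterion: (82/853) ≡ 82^426 ≡ 852 (mod 853), i.e. (82/853) = -1.
(82/853) = -1, so 853 is inert.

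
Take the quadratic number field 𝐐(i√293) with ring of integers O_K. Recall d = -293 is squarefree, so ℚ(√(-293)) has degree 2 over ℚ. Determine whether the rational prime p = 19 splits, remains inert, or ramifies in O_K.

split — (19) = 𝔭₁𝔭₂ with 𝔭₁ ≠ 𝔭₂

d = -293 ≡ 3 (mod 4), so O_K = ℤ[√-293] and disc(K) = 4d = -1172.
19 ∤ -1172, so 19 is unramified.
(-293/19) = 11^9 mod 19 = 1, giving Legendre symbol 1.
d is a quadratic residue mod p, hence 19 splits in O_K.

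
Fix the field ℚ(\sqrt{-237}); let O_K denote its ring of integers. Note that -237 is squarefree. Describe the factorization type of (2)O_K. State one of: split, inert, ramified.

ramified

Since -237 ≢ 1 mod 4, the ring of integers is ℤ[√-237] with discriminant 4·(-237) = -948.
Ramification test: 2 | -948. The prime 2 ramifies in K.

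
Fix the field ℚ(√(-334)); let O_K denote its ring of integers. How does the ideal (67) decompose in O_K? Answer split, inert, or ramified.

p splits

Since -334 ≢ 1 mod 4, the ring of integers is ℤ[√-334] with discriminant 4·(-334) = -1336.
disc(K) = -1336 is not divisible by 67; 67 is unramified.
Legendre symbol by Euler's criterion: (-334/67) ≡ (-334)^33 ≡ 1 (mod 67), i.e. (-334/67) = 1.
(-334/67) = 1, so 67 splits.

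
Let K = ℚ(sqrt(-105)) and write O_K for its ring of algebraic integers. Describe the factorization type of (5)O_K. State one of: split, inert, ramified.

Since -105 ≢ 1 mod 4, the ring of integers is ℤ[√-105] with discriminant 4·(-105) = -420.
Ramification test: 5 | -420. The prime 5 ramifies in K.

ramified — (5) = 𝔭²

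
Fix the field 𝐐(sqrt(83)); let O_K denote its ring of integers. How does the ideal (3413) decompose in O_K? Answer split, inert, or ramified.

d = 83 ≡ 3 (mod 4), so O_K = ℤ[√83] and disc(K) = 4d = 332.
disc(K) = 332 is not divisible by 3413; 3413 is unramified.
Euler's criterion: 83^1706 mod 3413 = 1. Thus (83|3413) = 1.
(83/3413) = 1, so 3413 splits.

split — (3413) = 𝔭₁𝔭₂ with 𝔭₁ ≠ 𝔭₂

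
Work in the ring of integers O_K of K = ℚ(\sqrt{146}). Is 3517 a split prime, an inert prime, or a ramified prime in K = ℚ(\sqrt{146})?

Since 146 ≢ 1 mod 4, the ring of integers is ℤ[√146] with discriminant 4·146 = 584.
Since gcd(3517, 584) = 1 the prime 3517 does not ramify.
Euler's criterion: 146^1758 mod 3517 = 1. Thus (146|3517) = 1.
d is a quadratic residue mod p, hence 3517 splits in O_K.

split — (3517) = 𝔭₁𝔭₂ with 𝔭₁ ≠ 𝔭₂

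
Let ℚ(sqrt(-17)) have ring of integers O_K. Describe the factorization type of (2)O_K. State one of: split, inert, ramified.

-17 mod 4 = 3, hence disc K = 4·(-17) = -68 and O_K = ℤ[√-17].
Ramification test: 2 | -68. The prime 2 ramifies in K.

2 is ramified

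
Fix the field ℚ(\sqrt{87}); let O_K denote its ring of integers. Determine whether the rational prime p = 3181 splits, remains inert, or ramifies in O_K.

split

Since 87 ≢ 1 mod 4, the ring of integers is ℤ[√87] with discriminant 4·87 = 348.
3181 ∤ 348, so 3181 is unramified.
Compute (87/3181) via Euler: 87^((3181-1)/2) mod 3181 = 1, so (87/3181) = 1.
Legendre symbol 1 ⇒ 3181 is split.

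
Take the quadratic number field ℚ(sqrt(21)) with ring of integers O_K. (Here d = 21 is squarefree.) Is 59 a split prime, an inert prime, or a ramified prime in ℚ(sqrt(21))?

p splits

21 mod 4 = 1, hence disc K = 21 and O_K = ℤ[(1+√21)/2].
disc(K) = 21 is not divisible by 59; 59 is unramified.
Compute (21/59) via Euler: 21^((59-1)/2) mod 59 = 1, so (21/59) = 1.
(21/59) = 1, so 59 splits.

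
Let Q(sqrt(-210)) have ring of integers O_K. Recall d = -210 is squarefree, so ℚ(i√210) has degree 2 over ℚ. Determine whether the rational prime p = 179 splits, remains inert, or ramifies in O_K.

-210 mod 4 = 2, hence disc K = 4·(-210) = -840 and O_K = ℤ[√-210].
179 ∤ -840, so 179 is unramified.
Legendre symbol by Euler's criterion: (-210/179) ≡ (-210)^89 ≡ 178 (mod 179), i.e. (-210/179) = -1.
(-210/179) = -1, so 179 is inert.

inert — (179) stays prime in O_K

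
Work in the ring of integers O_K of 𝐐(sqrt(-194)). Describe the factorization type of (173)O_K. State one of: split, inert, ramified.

173 splits in O_K

d = -194 ≡ 2 (mod 4), so O_K = ℤ[√-194] and disc(K) = 4d = -776.
Since gcd(173, -776) = 1 the prime 173 does not ramify.
Compute (-194/173) via Euler: 152^((173-1)/2) mod 173 = 1, so (-194/173) = 1.
d is a quadratic residue mod p, hence 173 splits in O_K.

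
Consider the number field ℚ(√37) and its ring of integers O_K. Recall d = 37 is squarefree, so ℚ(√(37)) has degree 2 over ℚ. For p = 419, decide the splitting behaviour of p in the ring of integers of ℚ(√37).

d = 37 ≡ 1 (mod 4), so O_K = ℤ[(1+√37)/2] and disc(K) = d = 37.
Since gcd(419, 37) = 1 the prime 419 does not ramify.
Compute (37/419) via Euler: 37^((419-1)/2) mod 419 = 1, so (37/419) = 1.
Legendre symbol 1 ⇒ 419 is split.

419 splits in O_K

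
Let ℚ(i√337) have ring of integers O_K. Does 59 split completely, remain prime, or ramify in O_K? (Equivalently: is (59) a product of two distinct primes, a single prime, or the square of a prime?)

splits completely

-337 mod 4 = 3, hence disc K = 4·(-337) = -1348 and O_K = ℤ[√-337].
Since gcd(59, -1348) = 1 the prime 59 does not ramify.
Euler's criterion: (-337)^29 mod 59 = 1. Thus (-337|59) = 1.
(-337/59) = 1, so 59 splits.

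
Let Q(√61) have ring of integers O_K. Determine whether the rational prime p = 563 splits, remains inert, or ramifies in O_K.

splits completely

Since 61 ≡ 1 mod 4, the ring of integers is ℤ[(1+√61)/2] with discriminant 61.
Since gcd(563, 61) = 1 the prime 563 does not ramify.
Euler's criterion: 61^281 mod 563 = 1. Thus (61|563) = 1.
d is a quadratic residue mod p, hence 563 splits in O_K.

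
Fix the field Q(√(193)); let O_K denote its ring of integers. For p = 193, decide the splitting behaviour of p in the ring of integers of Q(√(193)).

p ramifies

Since 193 ≡ 1 mod 4, the ring of integers is ℤ[(1+√193)/2] with discriminant 193.
Ramification test: 193 | 193. The prime 193 ramifies in K.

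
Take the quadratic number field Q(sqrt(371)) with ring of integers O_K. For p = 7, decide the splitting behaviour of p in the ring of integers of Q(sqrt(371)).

Since 371 ≢ 1 mod 4, the ring of integers is ℤ[√371] with discriminant 4·371 = 1484.
Ramification test: 7 | 1484. The prime 7 ramifies in K.

ramifies in O_K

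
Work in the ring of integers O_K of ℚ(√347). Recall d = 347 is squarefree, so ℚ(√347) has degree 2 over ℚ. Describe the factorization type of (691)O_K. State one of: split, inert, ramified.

split — (691) = 𝔭₁𝔭₂ with 𝔭₁ ≠ 𝔭₂

Since 347 ≢ 1 mod 4, the ring of integers is ℤ[√347] with discriminant 4·347 = 1388.
691 ∤ 1388, so 691 is unramified.
Compute (347/691) via Euler: 347^((691-1)/2) mod 691 = 1, so (347/691) = 1.
(347/691) = 1, so 691 splits.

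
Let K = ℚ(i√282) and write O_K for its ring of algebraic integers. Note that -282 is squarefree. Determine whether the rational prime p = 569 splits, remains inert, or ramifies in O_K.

p splits

Since -282 ≢ 1 mod 4, the ring of integers is ℤ[√-282] with discriminant 4·(-282) = -1128.
Since gcd(569, -1128) = 1 the prime 569 does not ramify.
Compute (-282/569) via Euler: 287^((569-1)/2) mod 569 = 1, so (-282/569) = 1.
d is a quadratic residue mod p, hence 569 splits in O_K.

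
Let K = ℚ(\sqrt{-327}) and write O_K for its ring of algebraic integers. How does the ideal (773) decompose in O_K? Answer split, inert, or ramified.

-327 mod 4 = 1, hence disc K = -327 and O_K = ℤ[(1+√-327)/2].
disc(K) = -327 is not divisible by 773; 773 is unramified.
Euler's criterion: (-327)^386 mod 773 = 1. Thus (-327|773) = 1.
d is a quadratic residue mod p, hence 773 splits in O_K.

split — (773) = 𝔭₁𝔭₂ with 𝔭₁ ≠ 𝔭₂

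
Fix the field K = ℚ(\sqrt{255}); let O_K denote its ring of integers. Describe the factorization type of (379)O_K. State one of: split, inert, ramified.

split

255 mod 4 = 3, hence disc K = 4·255 = 1020 and O_K = ℤ[√255].
379 ∤ 1020, so 379 is unramified.
Compute (255/379) via Euler: 255^((379-1)/2) mod 379 = 1, so (255/379) = 1.
Legendre symbol 1 ⇒ 379 is split.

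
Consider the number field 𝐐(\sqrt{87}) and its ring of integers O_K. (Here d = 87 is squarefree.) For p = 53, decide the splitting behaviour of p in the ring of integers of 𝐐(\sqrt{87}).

p is inert

Since 87 ≢ 1 mod 4, the ring of integers is ℤ[√87] with discriminant 4·87 = 348.
53 ∤ 348, so 53 is unramified.
Legendre symbol by Euler's criterion: (87/53) ≡ 87^26 ≡ 52 (mod 53), i.e. (87/53) = -1.
Legendre symbol -1 ⇒ 53 is inert.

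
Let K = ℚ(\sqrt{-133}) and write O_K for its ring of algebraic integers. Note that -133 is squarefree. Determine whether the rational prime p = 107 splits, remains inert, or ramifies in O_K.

-133 mod 4 = 3, hence disc K = 4·(-133) = -532 and O_K = ℤ[√-133].
disc(K) = -532 is not divisible by 107; 107 is unramified.
Euler's criterion: (-133)^53 mod 107 = 1. Thus (-133|107) = 1.
d is a quadratic residue mod p, hence 107 splits in O_K.

split — (107) = 𝔭₁𝔭₂ with 𝔭₁ ≠ 𝔭₂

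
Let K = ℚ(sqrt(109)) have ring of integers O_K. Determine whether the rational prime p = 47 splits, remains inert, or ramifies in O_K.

remains prime (inert)

d = 109 ≡ 1 (mod 4), so O_K = ℤ[(1+√109)/2] and disc(K) = d = 109.
47 ∤ 109, so 47 is unramified.
(109/47) = 15^23 mod 47 = 46, giving Legendre symbol -1.
d is a non-residue mod p, hence 47 remains inert in O_K.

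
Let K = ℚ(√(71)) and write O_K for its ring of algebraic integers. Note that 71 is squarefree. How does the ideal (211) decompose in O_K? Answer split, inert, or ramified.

p splits

71 mod 4 = 3, hence disc K = 4·71 = 284 and O_K = ℤ[√71].
211 ∤ 284, so 211 is unramified.
Euler's criterion: 71^105 mod 211 = 1. Thus (71|211) = 1.
(71/211) = 1, so 211 splits.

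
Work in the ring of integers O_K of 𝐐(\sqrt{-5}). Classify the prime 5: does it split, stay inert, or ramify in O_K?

p ramifies

-5 mod 4 = 3, hence disc K = 4·(-5) = -20 and O_K = ℤ[√-5].
Ramification test: 5 | -20. The prime 5 ramifies in K.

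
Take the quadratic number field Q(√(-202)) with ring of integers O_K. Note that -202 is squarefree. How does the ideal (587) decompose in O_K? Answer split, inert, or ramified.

splits completely

d = -202 ≡ 2 (mod 4), so O_K = ℤ[√-202] and disc(K) = 4d = -808.
Since gcd(587, -808) = 1 the prime 587 does not ramify.
Legendre symbol by Euler's criterion: (-202/587) ≡ (-202)^293 ≡ 1 (mod 587), i.e. (-202/587) = 1.
d is a quadratic residue mod p, hence 587 splits in O_K.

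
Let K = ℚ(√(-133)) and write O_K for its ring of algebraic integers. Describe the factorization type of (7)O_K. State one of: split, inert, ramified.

Since -133 ≢ 1 mod 4, the ring of integers is ℤ[√-133] with discriminant 4·(-133) = -532.
7 divides disc(K) = -532, so 7 ramifies.

ramified — (7) = 𝔭²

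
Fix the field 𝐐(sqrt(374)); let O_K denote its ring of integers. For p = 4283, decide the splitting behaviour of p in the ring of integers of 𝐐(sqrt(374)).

split

374 mod 4 = 2, hence disc K = 4·374 = 1496 and O_K = ℤ[√374].
Since gcd(4283, 1496) = 1 the prime 4283 does not ramify.
(374/4283) = 374^2141 mod 4283 = 1, giving Legendre symbol 1.
(374/4283) = 1, so 4283 splits.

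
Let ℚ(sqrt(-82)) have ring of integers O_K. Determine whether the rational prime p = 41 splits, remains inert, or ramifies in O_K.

d = -82 ≡ 2 (mod 4), so O_K = ℤ[√-82] and disc(K) = 4d = -328.
Ramification test: 41 | -328. The prime 41 ramifies in K.

ramifies in O_K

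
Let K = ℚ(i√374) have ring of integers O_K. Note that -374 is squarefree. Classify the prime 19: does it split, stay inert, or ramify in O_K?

splits completely

d = -374 ≡ 2 (mod 4), so O_K = ℤ[√-374] and disc(K) = 4d = -1496.
Since gcd(19, -1496) = 1 the prime 19 does not ramify.
(-374/19) = 6^9 mod 19 = 1, giving Legendre symbol 1.
d is a quadratic residue mod p, hence 19 splits in O_K.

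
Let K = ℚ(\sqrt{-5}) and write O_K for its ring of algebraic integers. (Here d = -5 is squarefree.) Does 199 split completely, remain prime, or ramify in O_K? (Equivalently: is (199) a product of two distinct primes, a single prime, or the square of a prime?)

inert

Since -5 ≢ 1 mod 4, the ring of integers is ℤ[√-5] with discriminant 4·(-5) = -20.
Since gcd(199, -20) = 1 the prime 199 does not ramify.
Compute (-5/199) via Euler: 194^((199-1)/2) mod 199 = 198, so (-5/199) = -1.
Legendre symbol -1 ⇒ 199 is inert.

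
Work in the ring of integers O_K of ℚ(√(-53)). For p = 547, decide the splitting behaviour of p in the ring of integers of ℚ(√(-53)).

p is inert

d = -53 ≡ 3 (mod 4), so O_K = ℤ[√-53] and disc(K) = 4d = -212.
Since gcd(547, -212) = 1 the prime 547 does not ramify.
Euler's criterion: (-53)^273 mod 547 = 546. Thus (-53|547) = -1.
(-53/547) = -1, so 547 is inert.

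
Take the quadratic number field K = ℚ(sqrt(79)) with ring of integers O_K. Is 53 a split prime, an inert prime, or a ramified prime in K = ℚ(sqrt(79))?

53 remains inert

Since 79 ≢ 1 mod 4, the ring of integers is ℤ[√79] with discriminant 4·79 = 316.
Since gcd(53, 316) = 1 the prime 53 does not ramify.
Euler's criterion: 79^26 mod 53 = 52. Thus (79|53) = -1.
Legendre symbol -1 ⇒ 53 is inert.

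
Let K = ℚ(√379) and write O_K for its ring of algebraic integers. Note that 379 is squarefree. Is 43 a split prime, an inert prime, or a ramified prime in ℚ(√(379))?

p splits

379 mod 4 = 3, hence disc K = 4·379 = 1516 and O_K = ℤ[√379].
Since gcd(43, 1516) = 1 the prime 43 does not ramify.
(379/43) = 35^21 mod 43 = 1, giving Legendre symbol 1.
(379/43) = 1, so 43 splits.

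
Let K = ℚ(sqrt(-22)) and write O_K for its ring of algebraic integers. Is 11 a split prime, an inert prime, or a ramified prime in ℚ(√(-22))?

-22 mod 4 = 2, hence disc K = 4·(-22) = -88 and O_K = ℤ[√-22].
Ramification test: 11 | -88. The prime 11 ramifies in K.

ramified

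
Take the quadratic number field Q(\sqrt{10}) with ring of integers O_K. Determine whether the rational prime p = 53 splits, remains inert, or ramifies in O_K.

d = 10 ≡ 2 (mod 4), so O_K = ℤ[√10] and disc(K) = 4d = 40.
disc(K) = 40 is not divisible by 53; 53 is unramified.
Legendre symbol by Euler's criterion: (10/53) ≡ 10^26 ≡ 1 (mod 53), i.e. (10/53) = 1.
(10/53) = 1, so 53 splits.

splits completely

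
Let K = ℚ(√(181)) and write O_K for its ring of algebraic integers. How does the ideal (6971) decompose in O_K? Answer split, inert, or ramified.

Since 181 ≡ 1 mod 4, the ring of integers is ℤ[(1+√181)/2] with discriminant 181.
Since gcd(6971, 181) = 1 the prime 6971 does not ramify.
Euler's criterion: 181^3485 mod 6971 = 6970. Thus (181|6971) = -1.
Legendre symbol -1 ⇒ 6971 is inert.

remains prime (inert)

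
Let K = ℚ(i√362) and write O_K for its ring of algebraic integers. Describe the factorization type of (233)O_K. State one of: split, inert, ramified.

Since -362 ≢ 1 mod 4, the ring of integers is ℤ[√-362] with discriminant 4·(-362) = -1448.
Since gcd(233, -1448) = 1 the prime 233 does not ramify.
Legendre symbol by Euler's criterion: (-362/233) ≡ (-362)^116 ≡ 1 (mod 233), i.e. (-362/233) = 1.
d is a quadratic residue mod p, hence 233 splits in O_K.

split — (233) = 𝔭₁𝔭₂ with 𝔭₁ ≠ 𝔭₂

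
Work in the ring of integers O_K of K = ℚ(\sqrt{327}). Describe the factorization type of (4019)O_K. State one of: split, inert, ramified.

inert — (4019) stays prime in O_K

Since 327 ≢ 1 mod 4, the ring of integers is ℤ[√327] with discriminant 4·327 = 1308.
Since gcd(4019, 1308) = 1 the prime 4019 does not ramify.
Compute (327/4019) via Euler: 327^((4019-1)/2) mod 4019 = 4018, so (327/4019) = -1.
d is a non-residue mod p, hence 4019 remains inert in O_K.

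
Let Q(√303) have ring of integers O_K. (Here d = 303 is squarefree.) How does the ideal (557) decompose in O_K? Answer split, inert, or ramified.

inert — (557) stays prime in O_K

d = 303 ≡ 3 (mod 4), so O_K = ℤ[√303] and disc(K) = 4d = 1212.
Since gcd(557, 1212) = 1 the prime 557 does not ramify.
(303/557) = 303^278 mod 557 = 556, giving Legendre symbol -1.
(303/557) = -1, so 557 is inert.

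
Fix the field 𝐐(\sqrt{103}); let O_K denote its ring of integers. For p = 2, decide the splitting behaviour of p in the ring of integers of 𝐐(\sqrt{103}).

Since 103 ≢ 1 mod 4, the ring of integers is ℤ[√103] with discriminant 4·103 = 412.
2 divides disc(K) = 412, so 2 ramifies.

2 is ramified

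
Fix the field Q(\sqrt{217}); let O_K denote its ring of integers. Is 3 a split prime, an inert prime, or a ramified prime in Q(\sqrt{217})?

Since 217 ≡ 1 mod 4, the ring of integers is ℤ[(1+√217)/2] with discriminant 217.
Since gcd(3, 217) = 1 the prime 3 does not ramify.
Legendre symbol by Euler's criterion: (217/3) ≡ 217^1 ≡ 1 (mod 3), i.e. (217/3) = 1.
(217/3) = 1, so 3 splits.

p splits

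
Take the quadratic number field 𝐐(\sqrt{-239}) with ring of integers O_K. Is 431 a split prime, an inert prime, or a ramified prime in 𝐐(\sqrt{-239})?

p splits

Since -239 ≡ 1 mod 4, the ring of integers is ℤ[(1+√-239)/2] with discriminant -239.
Since gcd(431, -239) = 1 the prime 431 does not ramify.
Euler's criterion: (-239)^215 mod 431 = 1. Thus (-239|431) = 1.
Legendre symbol 1 ⇒ 431 is split.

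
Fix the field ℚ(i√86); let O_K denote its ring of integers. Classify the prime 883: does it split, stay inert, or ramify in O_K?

d = -86 ≡ 2 (mod 4), so O_K = ℤ[√-86] and disc(K) = 4d = -344.
883 ∤ -344, so 883 is unramified.
Legendre symbol by Euler's criterion: (-86/883) ≡ (-86)^441 ≡ 882 (mod 883), i.e. (-86/883) = -1.
(-86/883) = -1, so 883 is inert.

p is inert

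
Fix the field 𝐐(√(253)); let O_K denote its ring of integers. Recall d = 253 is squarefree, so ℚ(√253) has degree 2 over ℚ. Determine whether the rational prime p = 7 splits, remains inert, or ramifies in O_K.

d = 253 ≡ 1 (mod 4), so O_K = ℤ[(1+√253)/2] and disc(K) = d = 253.
Since gcd(7, 253) = 1 the prime 7 does not ramify.
Compute (253/7) via Euler: 1^((7-1)/2) mod 7 = 1, so (253/7) = 1.
d is a quadratic residue mod p, hence 7 splits in O_K.

split — (7) = 𝔭₁𝔭₂ with 𝔭₁ ≠ 𝔭₂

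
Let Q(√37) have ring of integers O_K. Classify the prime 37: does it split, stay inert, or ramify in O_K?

Since 37 ≡ 1 mod 4, the ring of integers is ℤ[(1+√37)/2] with discriminant 37.
Ramification test: 37 | 37. The prime 37 ramifies in K.

ramified — (37) = 𝔭²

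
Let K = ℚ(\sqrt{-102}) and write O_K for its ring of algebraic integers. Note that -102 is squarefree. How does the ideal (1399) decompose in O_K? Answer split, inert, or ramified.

inert — (1399) stays prime in O_K

d = -102 ≡ 2 (mod 4), so O_K = ℤ[√-102] and disc(K) = 4d = -408.
disc(K) = -408 is not divisible by 1399; 1399 is unramified.
Legendre symbol by Euler's criterion: (-102/1399) ≡ (-102)^699 ≡ 1398 (mod 1399), i.e. (-102/1399) = -1.
d is a non-residue mod p, hence 1399 remains inert in O_K.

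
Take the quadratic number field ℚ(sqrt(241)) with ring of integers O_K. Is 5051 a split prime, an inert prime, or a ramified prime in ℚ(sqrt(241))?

241 mod 4 = 1, hence disc K = 241 and O_K = ℤ[(1+√241)/2].
Since gcd(5051, 241) = 1 the prime 5051 does not ramify.
(241/5051) = 241^2525 mod 5051 = 1, giving Legendre symbol 1.
d is a quadratic residue mod p, hence 5051 splits in O_K.

splits completely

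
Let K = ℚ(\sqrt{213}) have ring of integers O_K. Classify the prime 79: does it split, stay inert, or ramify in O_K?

213 mod 4 = 1, hence disc K = 213 and O_K = ℤ[(1+√213)/2].
disc(K) = 213 is not divisible by 79; 79 is unramified.
Compute (213/79) via Euler: 55^((79-1)/2) mod 79 = 1, so (213/79) = 1.
d is a quadratic residue mod p, hence 79 splits in O_K.

p splits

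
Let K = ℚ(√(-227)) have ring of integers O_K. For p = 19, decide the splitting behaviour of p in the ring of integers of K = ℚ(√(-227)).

-227 mod 4 = 1, hence disc K = -227 and O_K = ℤ[(1+√-227)/2].
19 ∤ -227, so 19 is unramified.
Compute (-227/19) via Euler: 1^((19-1)/2) mod 19 = 1, so (-227/19) = 1.
d is a quadratic residue mod p, hence 19 splits in O_K.

19 splits in O_K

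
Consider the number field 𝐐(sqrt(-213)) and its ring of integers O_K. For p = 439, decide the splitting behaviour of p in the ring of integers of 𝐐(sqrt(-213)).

split

-213 mod 4 = 3, hence disc K = 4·(-213) = -852 and O_K = ℤ[√-213].
disc(K) = -852 is not divisible by 439; 439 is unramified.
Compute (-213/439) via Euler: 226^((439-1)/2) mod 439 = 1, so (-213/439) = 1.
(-213/439) = 1, so 439 splits.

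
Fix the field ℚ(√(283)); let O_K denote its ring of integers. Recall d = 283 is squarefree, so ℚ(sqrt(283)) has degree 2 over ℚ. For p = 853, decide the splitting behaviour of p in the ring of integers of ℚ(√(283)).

p splits

283 mod 4 = 3, hence disc K = 4·283 = 1132 and O_K = ℤ[√283].
Since gcd(853, 1132) = 1 the prime 853 does not ramify.
Legendre symbol by Euler's criterion: (283/853) ≡ 283^426 ≡ 1 (mod 853), i.e. (283/853) = 1.
(283/853) = 1, so 853 splits.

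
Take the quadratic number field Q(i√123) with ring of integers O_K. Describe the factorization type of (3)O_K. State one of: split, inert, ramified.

Since -123 ≡ 1 mod 4, the ring of integers is ℤ[(1+√-123)/2] with discriminant -123.
disc(K) = -123 = 3·(-41), so p = 3 is ramified.

ramified — (3) = 𝔭²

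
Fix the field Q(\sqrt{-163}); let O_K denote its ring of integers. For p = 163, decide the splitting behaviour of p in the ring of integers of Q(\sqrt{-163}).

-163 mod 4 = 1, hence disc K = -163 and O_K = ℤ[(1+√-163)/2].
163 divides disc(K) = -163, so 163 ramifies.

p ramifies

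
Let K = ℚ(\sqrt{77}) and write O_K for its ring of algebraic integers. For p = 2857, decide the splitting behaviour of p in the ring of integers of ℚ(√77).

inert — (2857) stays prime in O_K

d = 77 ≡ 1 (mod 4), so O_K = ℤ[(1+√77)/2] and disc(K) = d = 77.
disc(K) = 77 is not divisible by 2857; 2857 is unramified.
Legendre symbol by Euler's criterion: (77/2857) ≡ 77^1428 ≡ 2856 (mod 2857), i.e. (77/2857) = -1.
d is a non-residue mod p, hence 2857 remains inert in O_K.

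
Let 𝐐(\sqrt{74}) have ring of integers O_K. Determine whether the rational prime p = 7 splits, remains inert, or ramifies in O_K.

split — (7) = 𝔭₁𝔭₂ with 𝔭₁ ≠ 𝔭₂

74 mod 4 = 2, hence disc K = 4·74 = 296 and O_K = ℤ[√74].
Since gcd(7, 296) = 1 the prime 7 does not ramify.
Legendre symbol by Euler's criterion: (74/7) ≡ 74^3 ≡ 1 (mod 7), i.e. (74/7) = 1.
d is a quadratic residue mod p, hence 7 splits in O_K.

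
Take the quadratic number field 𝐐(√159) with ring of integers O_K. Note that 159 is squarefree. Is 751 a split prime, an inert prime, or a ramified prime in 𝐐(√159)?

751 remains inert

Since 159 ≢ 1 mod 4, the ring of integers is ℤ[√159] with discriminant 4·159 = 636.
Since gcd(751, 636) = 1 the prime 751 does not ramify.
Compute (159/751) via Euler: 159^((751-1)/2) mod 751 = 750, so (159/751) = -1.
(159/751) = -1, so 751 is inert.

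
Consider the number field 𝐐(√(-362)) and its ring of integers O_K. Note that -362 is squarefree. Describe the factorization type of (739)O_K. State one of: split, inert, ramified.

Since -362 ≢ 1 mod 4, the ring of integers is ℤ[√-362] with discriminant 4·(-362) = -1448.
Since gcd(739, -1448) = 1 the prime 739 does not ramify.
Legendre symbol by Euler's criterion: (-362/739) ≡ (-362)^369 ≡ 1 (mod 739), i.e. (-362/739) = 1.
Legendre symbol 1 ⇒ 739 is split.

split — (739) = 𝔭₁𝔭₂ with 𝔭₁ ≠ 𝔭₂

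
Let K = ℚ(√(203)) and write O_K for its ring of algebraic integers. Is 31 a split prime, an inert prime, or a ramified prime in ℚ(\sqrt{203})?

Since 203 ≢ 1 mod 4, the ring of integers is ℤ[√203] with discriminant 4·203 = 812.
disc(K) = 812 is not divisible by 31; 31 is unramified.
Legendre symbol by Euler's criterion: (203/31) ≡ 203^15 ≡ 30 (mod 31), i.e. (203/31) = -1.
(203/31) = -1, so 31 is inert.

inert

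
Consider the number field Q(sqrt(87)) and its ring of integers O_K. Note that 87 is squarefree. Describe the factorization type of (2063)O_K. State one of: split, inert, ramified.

split

Since 87 ≢ 1 mod 4, the ring of integers is ℤ[√87] with discriminant 4·87 = 348.
disc(K) = 348 is not divisible by 2063; 2063 is unramified.
(87/2063) = 87^1031 mod 2063 = 1, giving Legendre symbol 1.
d is a quadratic residue mod p, hence 2063 splits in O_K.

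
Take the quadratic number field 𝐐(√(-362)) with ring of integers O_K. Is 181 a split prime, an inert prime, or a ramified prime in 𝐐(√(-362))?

Since -362 ≢ 1 mod 4, the ring of integers is ℤ[√-362] with discriminant 4·(-362) = -1448.
181 divides disc(K) = -1448, so 181 ramifies.

p ramifies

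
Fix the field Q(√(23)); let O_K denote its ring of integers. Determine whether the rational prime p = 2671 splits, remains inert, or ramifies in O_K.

23 mod 4 = 3, hence disc K = 4·23 = 92 and O_K = ℤ[√23].
Since gcd(2671, 92) = 1 the prime 2671 does not ramify.
Euler's criterion: 23^1335 mod 2671 = 2670. Thus (23|2671) = -1.
Legendre symbol -1 ⇒ 2671 is inert.

p is inert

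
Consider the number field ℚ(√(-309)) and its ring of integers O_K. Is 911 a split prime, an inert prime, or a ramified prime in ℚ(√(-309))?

remains prime (inert)

-309 mod 4 = 3, hence disc K = 4·(-309) = -1236 and O_K = ℤ[√-309].
911 ∤ -1236, so 911 is unramified.
Euler's criterion: (-309)^455 mod 911 = 910. Thus (-309|911) = -1.
(-309/911) = -1, so 911 is inert.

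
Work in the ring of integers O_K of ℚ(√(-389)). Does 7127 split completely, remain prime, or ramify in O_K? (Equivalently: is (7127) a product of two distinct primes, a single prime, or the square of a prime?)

remains prime (inert)

-389 mod 4 = 3, hence disc K = 4·(-389) = -1556 and O_K = ℤ[√-389].
7127 ∤ -1556, so 7127 is unramified.
Compute (-389/7127) via Euler: 6738^((7127-1)/2) mod 7127 = 7126, so (-389/7127) = -1.
(-389/7127) = -1, so 7127 is inert.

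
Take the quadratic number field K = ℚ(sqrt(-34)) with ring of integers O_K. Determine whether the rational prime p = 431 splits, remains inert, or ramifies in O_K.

431 splits in O_K

-34 mod 4 = 2, hence disc K = 4·(-34) = -136 and O_K = ℤ[√-34].
Since gcd(431, -136) = 1 the prime 431 does not ramify.
Euler's criterion: (-34)^215 mod 431 = 1. Thus (-34|431) = 1.
(-34/431) = 1, so 431 splits.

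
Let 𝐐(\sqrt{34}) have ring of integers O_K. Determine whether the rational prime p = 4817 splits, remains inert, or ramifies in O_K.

Since 34 ≢ 1 mod 4, the ring of integers is ℤ[√34] with discriminant 4·34 = 136.
4817 ∤ 136, so 4817 is unramified.
(34/4817) = 34^2408 mod 4817 = 4816, giving Legendre symbol -1.
(34/4817) = -1, so 4817 is inert.

remains prime (inert)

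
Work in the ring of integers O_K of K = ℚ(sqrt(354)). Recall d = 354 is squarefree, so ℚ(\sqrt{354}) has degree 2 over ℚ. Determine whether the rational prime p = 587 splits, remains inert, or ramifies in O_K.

d = 354 ≡ 2 (mod 4), so O_K = ℤ[√354] and disc(K) = 4d = 1416.
587 ∤ 1416, so 587 is unramified.
Legendre symbol by Euler's criterion: (354/587) ≡ 354^293 ≡ 586 (mod 587), i.e. (354/587) = -1.
d is a non-residue mod p, hence 587 remains inert in O_K.

remains prime (inert)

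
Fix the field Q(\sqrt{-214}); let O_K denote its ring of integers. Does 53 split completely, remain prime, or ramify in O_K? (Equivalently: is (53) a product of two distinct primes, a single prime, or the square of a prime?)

d = -214 ≡ 2 (mod 4), so O_K = ℤ[√-214] and disc(K) = 4d = -856.
53 ∤ -856, so 53 is unramified.
Compute (-214/53) via Euler: 51^((53-1)/2) mod 53 = 52, so (-214/53) = -1.
d is a non-residue mod p, hence 53 remains inert in O_K.

53 remains inert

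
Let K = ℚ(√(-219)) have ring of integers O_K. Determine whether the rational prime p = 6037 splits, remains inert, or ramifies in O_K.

d = -219 ≡ 1 (mod 4), so O_K = ℤ[(1+√-219)/2] and disc(K) = d = -219.
Since gcd(6037, -219) = 1 the prime 6037 does not ramify.
Legendre symbol by Euler's criterion: (-219/6037) ≡ (-219)^3018 ≡ 6036 (mod 6037), i.e. (-219/6037) = -1.
d is a non-residue mod p, hence 6037 remains inert in O_K.

inert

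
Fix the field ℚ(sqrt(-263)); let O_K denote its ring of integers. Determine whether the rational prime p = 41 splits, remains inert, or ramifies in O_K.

p is inert

d = -263 ≡ 1 (mod 4), so O_K = ℤ[(1+√-263)/2] and disc(K) = d = -263.
Since gcd(41, -263) = 1 the prime 41 does not ramify.
Legendre symbol by Euler's criterion: (-263/41) ≡ (-263)^20 ≡ 40 (mod 41), i.e. (-263/41) = -1.
(-263/41) = -1, so 41 is inert.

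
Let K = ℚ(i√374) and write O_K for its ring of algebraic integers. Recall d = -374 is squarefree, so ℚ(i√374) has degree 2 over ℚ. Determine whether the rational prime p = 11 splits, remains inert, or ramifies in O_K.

d = -374 ≡ 2 (mod 4), so O_K = ℤ[√-374] and disc(K) = 4d = -1496.
11 divides disc(K) = -1496, so 11 ramifies.

ramified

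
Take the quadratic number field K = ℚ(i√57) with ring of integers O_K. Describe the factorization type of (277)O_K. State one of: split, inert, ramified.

277 splits in O_K

d = -57 ≡ 3 (mod 4), so O_K = ℤ[√-57] and disc(K) = 4d = -228.
277 ∤ -228, so 277 is unramified.
(-57/277) = 220^138 mod 277 = 1, giving Legendre symbol 1.
Legendre symbol 1 ⇒ 277 is split.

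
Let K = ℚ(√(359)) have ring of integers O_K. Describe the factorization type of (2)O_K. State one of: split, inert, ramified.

2 is ramified

d = 359 ≡ 3 (mod 4), so O_K = ℤ[√359] and disc(K) = 4d = 1436.
disc(K) = 1436 = 2·718, so p = 2 is ramified.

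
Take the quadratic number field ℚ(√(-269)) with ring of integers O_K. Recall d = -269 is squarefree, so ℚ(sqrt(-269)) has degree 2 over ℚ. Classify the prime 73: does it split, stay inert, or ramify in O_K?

Since -269 ≢ 1 mod 4, the ring of integers is ℤ[√-269] with discriminant 4·(-269) = -1076.
73 ∤ -1076, so 73 is unramified.
Compute (-269/73) via Euler: 23^((73-1)/2) mod 73 = 1, so (-269/73) = 1.
(-269/73) = 1, so 73 splits.

splits completely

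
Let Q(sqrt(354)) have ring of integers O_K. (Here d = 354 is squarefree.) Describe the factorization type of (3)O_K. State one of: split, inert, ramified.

ramifies in O_K

Since 354 ≢ 1 mod 4, the ring of integers is ℤ[√354] with discriminant 4·354 = 1416.
disc(K) = 1416 = 3·472, so p = 3 is ramified.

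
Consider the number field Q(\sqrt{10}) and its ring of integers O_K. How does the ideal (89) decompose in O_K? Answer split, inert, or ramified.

splits completely

Since 10 ≢ 1 mod 4, the ring of integers is ℤ[√10] with discriminant 4·10 = 40.
Since gcd(89, 40) = 1 the prime 89 does not ramify.
Compute (10/89) via Euler: 10^((89-1)/2) mod 89 = 1, so (10/89) = 1.
d is a quadratic residue mod p, hence 89 splits in O_K.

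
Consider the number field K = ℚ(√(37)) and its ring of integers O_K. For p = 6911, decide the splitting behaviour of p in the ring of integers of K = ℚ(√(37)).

37 mod 4 = 1, hence disc K = 37 and O_K = ℤ[(1+√37)/2].
disc(K) = 37 is not divisible by 6911; 6911 is unramified.
(37/6911) = 37^3455 mod 6911 = 6910, giving Legendre symbol -1.
d is a non-residue mod p, hence 6911 remains inert in O_K.

inert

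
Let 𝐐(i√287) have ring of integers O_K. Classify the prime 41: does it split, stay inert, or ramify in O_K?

Since -287 ≡ 1 mod 4, the ring of integers is ℤ[(1+√-287)/2] with discriminant -287.
Ramification test: 41 | -287. The prime 41 ramifies in K.

41 is ramified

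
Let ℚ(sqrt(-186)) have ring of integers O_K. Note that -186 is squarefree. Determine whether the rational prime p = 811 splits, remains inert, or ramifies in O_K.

Since -186 ≢ 1 mod 4, the ring of integers is ℤ[√-186] with discriminant 4·(-186) = -744.
811 ∤ -744, so 811 is unramified.
Compute (-186/811) via Euler: 625^((811-1)/2) mod 811 = 1, so (-186/811) = 1.
d is a quadratic residue mod p, hence 811 splits in O_K.

split — (811) = 𝔭₁𝔭₂ with 𝔭₁ ≠ 𝔭₂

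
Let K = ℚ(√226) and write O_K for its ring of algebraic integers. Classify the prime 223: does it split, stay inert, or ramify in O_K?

226 mod 4 = 2, hence disc K = 4·226 = 904 and O_K = ℤ[√226].
Since gcd(223, 904) = 1 the prime 223 does not ramify.
Legendre symbol by Euler's criterion: (226/223) ≡ 226^111 ≡ 222 (mod 223), i.e. (226/223) = -1.
d is a non-residue mod p, hence 223 remains inert in O_K.

inert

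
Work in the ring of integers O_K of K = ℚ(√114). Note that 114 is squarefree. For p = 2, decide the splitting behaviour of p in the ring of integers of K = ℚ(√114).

Since 114 ≢ 1 mod 4, the ring of integers is ℤ[√114] with discriminant 4·114 = 456.
2 divides disc(K) = 456, so 2 ramifies.

2 is ramified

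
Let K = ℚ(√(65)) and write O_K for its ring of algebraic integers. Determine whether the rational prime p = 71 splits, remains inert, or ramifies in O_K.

65 mod 4 = 1, hence disc K = 65 and O_K = ℤ[(1+√65)/2].
71 ∤ 65, so 71 is unramified.
Legendre symbol by Euler's criterion: (65/71) ≡ 65^35 ≡ 70 (mod 71), i.e. (65/71) = -1.
d is a non-residue mod p, hence 71 remains inert in O_K.

71 remains inert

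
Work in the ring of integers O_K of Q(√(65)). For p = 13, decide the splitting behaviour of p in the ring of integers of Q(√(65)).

ramified — (13) = 𝔭²

d = 65 ≡ 1 (mod 4), so O_K = ℤ[(1+√65)/2] and disc(K) = d = 65.
13 divides disc(K) = 65, so 13 ramifies.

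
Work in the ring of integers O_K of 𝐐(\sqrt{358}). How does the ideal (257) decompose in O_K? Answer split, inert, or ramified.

257 remains inert

358 mod 4 = 2, hence disc K = 4·358 = 1432 and O_K = ℤ[√358].
Since gcd(257, 1432) = 1 the prime 257 does not ramify.
Legendre symbol by Euler's criterion: (358/257) ≡ 358^128 ≡ 256 (mod 257), i.e. (358/257) = -1.
d is a non-residue mod p, hence 257 remains inert in O_K.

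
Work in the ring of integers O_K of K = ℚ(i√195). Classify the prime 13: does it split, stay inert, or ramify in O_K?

d = -195 ≡ 1 (mod 4), so O_K = ℤ[(1+√-195)/2] and disc(K) = d = -195.
13 divides disc(K) = -195, so 13 ramifies.

ramified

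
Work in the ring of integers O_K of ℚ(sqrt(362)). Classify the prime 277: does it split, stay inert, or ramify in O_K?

Since 362 ≢ 1 mod 4, the ring of integers is ℤ[√362] with discriminant 4·362 = 1448.
277 ∤ 1448, so 277 is unramified.
Compute (362/277) via Euler: 85^((277-1)/2) mod 277 = 1, so (362/277) = 1.
(362/277) = 1, so 277 splits.

splits completely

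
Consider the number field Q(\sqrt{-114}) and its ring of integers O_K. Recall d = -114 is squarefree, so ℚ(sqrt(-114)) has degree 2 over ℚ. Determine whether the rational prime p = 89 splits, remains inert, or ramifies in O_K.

p splits

Since -114 ≢ 1 mod 4, the ring of integers is ℤ[√-114] with discriminant 4·(-114) = -456.
Since gcd(89, -456) = 1 the prime 89 does not ramify.
Euler's criterion: (-114)^44 mod 89 = 1. Thus (-114|89) = 1.
Legendre symbol 1 ⇒ 89 is split.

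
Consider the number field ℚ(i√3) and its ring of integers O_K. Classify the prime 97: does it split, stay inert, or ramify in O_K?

Since -3 ≡ 1 mod 4, the ring of integers is ℤ[(1+√-3)/2] with discriminant -3.
Since gcd(97, -3) = 1 the prime 97 does not ramify.
Euler's criterion: (-3)^48 mod 97 = 1. Thus (-3|97) = 1.
d is a quadratic residue mod p, hence 97 splits in O_K.

split — (97) = 𝔭₁𝔭₂ with 𝔭₁ ≠ 𝔭₂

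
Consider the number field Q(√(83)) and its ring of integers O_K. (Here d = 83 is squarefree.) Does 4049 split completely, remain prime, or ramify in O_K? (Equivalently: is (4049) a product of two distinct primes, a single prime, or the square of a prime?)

Since 83 ≢ 1 mod 4, the ring of integers is ℤ[√83] with discriminant 4·83 = 332.
4049 ∤ 332, so 4049 is unramified.
Legendre symbol by Euler's criterion: (83/4049) ≡ 83^2024 ≡ 1 (mod 4049), i.e. (83/4049) = 1.
Legendre symbol 1 ⇒ 4049 is split.

splits completely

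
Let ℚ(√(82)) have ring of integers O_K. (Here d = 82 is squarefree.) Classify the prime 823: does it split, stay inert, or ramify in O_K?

d = 82 ≡ 2 (mod 4), so O_K = ℤ[√82] and disc(K) = 4d = 328.
823 ∤ 328, so 823 is unramified.
Legendre symbol by Euler's criterion: (82/823) ≡ 82^411 ≡ 822 (mod 823), i.e. (82/823) = -1.
Legendre symbol -1 ⇒ 823 is inert.

inert — (823) stays prime in O_K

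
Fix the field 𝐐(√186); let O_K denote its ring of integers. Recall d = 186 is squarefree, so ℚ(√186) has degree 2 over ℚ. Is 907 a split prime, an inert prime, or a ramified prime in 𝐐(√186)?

d = 186 ≡ 2 (mod 4), so O_K = ℤ[√186] and disc(K) = 4d = 744.
Since gcd(907, 744) = 1 the prime 907 does not ramify.
Legendre symbol by Euler's criterion: (186/907) ≡ 186^453 ≡ 906 (mod 907), i.e. (186/907) = -1.
d is a non-residue mod p, hence 907 remains inert in O_K.

p is inert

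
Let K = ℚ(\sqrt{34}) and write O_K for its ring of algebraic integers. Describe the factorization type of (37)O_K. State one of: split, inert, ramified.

d = 34 ≡ 2 (mod 4), so O_K = ℤ[√34] and disc(K) = 4d = 136.
Since gcd(37, 136) = 1 the prime 37 does not ramify.
Legendre symbol by Euler's criterion: (34/37) ≡ 34^18 ≡ 1 (mod 37), i.e. (34/37) = 1.
(34/37) = 1, so 37 splits.

split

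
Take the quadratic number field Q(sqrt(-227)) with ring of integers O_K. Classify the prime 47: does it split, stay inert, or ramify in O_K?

split — (47) = 𝔭₁𝔭₂ with 𝔭₁ ≠ 𝔭₂

Since -227 ≡ 1 mod 4, the ring of integers is ℤ[(1+√-227)/2] with discriminant -227.
disc(K) = -227 is not divisible by 47; 47 is unramified.
Compute (-227/47) via Euler: 8^((47-1)/2) mod 47 = 1, so (-227/47) = 1.
d is a quadratic residue mod p, hence 47 splits in O_K.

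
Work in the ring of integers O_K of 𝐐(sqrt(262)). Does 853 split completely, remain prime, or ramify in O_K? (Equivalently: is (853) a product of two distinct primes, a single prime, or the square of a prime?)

p splits

262 mod 4 = 2, hence disc K = 4·262 = 1048 and O_K = ℤ[√262].
853 ∤ 1048, so 853 is unramified.
Compute (262/853) via Euler: 262^((853-1)/2) mod 853 = 1, so (262/853) = 1.
(262/853) = 1, so 853 splits.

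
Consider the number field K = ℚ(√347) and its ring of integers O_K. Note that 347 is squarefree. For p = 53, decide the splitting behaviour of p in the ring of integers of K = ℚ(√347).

splits completely

d = 347 ≡ 3 (mod 4), so O_K = ℤ[√347] and disc(K) = 4d = 1388.
disc(K) = 1388 is not divisible by 53; 53 is unramified.
(347/53) = 29^26 mod 53 = 1, giving Legendre symbol 1.
d is a quadratic residue mod p, hence 53 splits in O_K.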